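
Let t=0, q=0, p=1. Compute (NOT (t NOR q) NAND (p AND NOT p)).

Substituting: (NOT (0 NOR 0) NAND (1 AND NOT 1))
= 1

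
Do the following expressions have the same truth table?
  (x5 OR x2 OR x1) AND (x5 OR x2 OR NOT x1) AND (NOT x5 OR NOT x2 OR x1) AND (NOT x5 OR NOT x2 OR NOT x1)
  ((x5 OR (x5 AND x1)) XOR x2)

Yes, they are equivalent — the two output columns agree on all 8 assignments:
x5 | x2 | x1 | Expression 1 | Expression 2
------------------------------------------
0 | 0 | 0 | 0 | 0
0 | 0 | 1 | 0 | 0
0 | 1 | 0 | 1 | 1
0 | 1 | 1 | 1 | 1
1 | 0 | 0 | 1 | 1
1 | 0 | 1 | 1 | 1
1 | 1 | 0 | 0 | 0
1 | 1 | 1 | 0 | 0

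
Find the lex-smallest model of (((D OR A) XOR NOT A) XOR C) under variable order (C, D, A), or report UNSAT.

C=0, D=0, A=0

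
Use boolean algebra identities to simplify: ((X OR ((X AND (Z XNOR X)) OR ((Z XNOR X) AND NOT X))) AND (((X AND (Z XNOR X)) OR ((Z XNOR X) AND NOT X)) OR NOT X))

By distribution ((E OR v) AND (E OR NOT v) = E) then distribution ((E AND v) OR (E AND NOT v) = E):
= (Z XNOR X)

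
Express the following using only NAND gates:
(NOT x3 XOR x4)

(((x3 NAND x3) NAND ((x3 NAND x3) NAND x4)) NAND (x4 NAND ((x3 NAND x3) NAND x4)))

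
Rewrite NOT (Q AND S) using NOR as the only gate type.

(((Q NOR Q) NOR (S NOR S)) NOR ((Q NOR Q) NOR (S NOR S)))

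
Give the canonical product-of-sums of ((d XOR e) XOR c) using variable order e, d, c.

ΠM(0, 3, 5, 6) = (e OR d OR c) AND (e OR NOT d OR NOT c) AND (NOT e OR d OR NOT c) AND (NOT e OR NOT d OR c)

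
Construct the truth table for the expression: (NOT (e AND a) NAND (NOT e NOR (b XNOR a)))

e | a | b | Output
------------------
0 | 0 | 0 | 1
0 | 0 | 1 | 1
0 | 1 | 0 | 1
0 | 1 | 1 | 1
1 | 0 | 0 | 1
1 | 0 | 1 | 0
1 | 1 | 0 | 1
1 | 1 | 1 | 1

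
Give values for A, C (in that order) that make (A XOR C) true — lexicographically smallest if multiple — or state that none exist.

A=0, C=1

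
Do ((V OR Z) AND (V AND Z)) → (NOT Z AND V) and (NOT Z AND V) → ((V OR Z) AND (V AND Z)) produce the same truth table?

No, Converse is not equivalent to original (counterexample: V=1, Z=0)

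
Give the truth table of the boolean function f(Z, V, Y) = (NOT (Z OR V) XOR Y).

Z | V | Y | Output
------------------
0 | 0 | 0 | 1
0 | 0 | 1 | 0
0 | 1 | 0 | 0
0 | 1 | 1 | 1
1 | 0 | 0 | 0
1 | 0 | 1 | 1
1 | 1 | 0 | 0
1 | 1 | 1 | 1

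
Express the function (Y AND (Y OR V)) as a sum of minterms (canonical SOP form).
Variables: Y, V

Σm(2, 3) = (Y AND NOT V) OR (Y AND V)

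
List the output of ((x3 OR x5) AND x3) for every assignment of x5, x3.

x5 | x3 | Output
----------------
0 | 0 | 0
0 | 1 | 1
1 | 0 | 0
1 | 1 | 1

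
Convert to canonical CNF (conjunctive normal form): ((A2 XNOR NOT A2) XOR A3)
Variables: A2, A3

(A2 OR A3) AND (NOT A2 OR A3)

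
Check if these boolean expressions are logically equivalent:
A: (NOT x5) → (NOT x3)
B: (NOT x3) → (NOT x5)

No, Converse is not equivalent to original (counterexample: x5=0, x3=1, x2=0)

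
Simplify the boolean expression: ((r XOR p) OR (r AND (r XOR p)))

By absorption (E OR (E AND v) = E):
= (r XOR p)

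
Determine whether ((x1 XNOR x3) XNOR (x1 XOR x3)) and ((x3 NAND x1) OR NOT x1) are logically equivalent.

No. Counterexample: with x3=0, x1=0, Expression 1 = 0 but Expression 2 = 1.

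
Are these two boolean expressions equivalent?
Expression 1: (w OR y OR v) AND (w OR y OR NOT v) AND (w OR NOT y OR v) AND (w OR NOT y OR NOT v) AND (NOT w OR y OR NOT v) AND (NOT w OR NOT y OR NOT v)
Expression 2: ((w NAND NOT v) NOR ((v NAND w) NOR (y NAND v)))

Yes, they are equivalent — the two output columns agree on all 8 assignments:
w | y | v | Expression 1 | Expression 2
---------------------------------------
0 | 0 | 0 | 0 | 0
0 | 0 | 1 | 0 | 0
0 | 1 | 0 | 0 | 0
0 | 1 | 1 | 0 | 0
1 | 0 | 0 | 1 | 1
1 | 0 | 1 | 0 | 0
1 | 1 | 0 | 1 | 1
1 | 1 | 1 | 0 | 0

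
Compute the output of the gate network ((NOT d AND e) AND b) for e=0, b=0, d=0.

Substituting: ((NOT 0 AND 0) AND 0)
= 0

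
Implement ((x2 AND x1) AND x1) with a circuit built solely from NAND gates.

((((x2 NAND x1) NAND (x2 NAND x1)) NAND x1) NAND (((x2 NAND x1) NAND (x2 NAND x1)) NAND x1))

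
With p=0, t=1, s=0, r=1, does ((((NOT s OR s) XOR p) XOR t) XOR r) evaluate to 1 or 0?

Substituting: ((((NOT 0 OR 0) XOR 0) XOR 1) XOR 1)
= 1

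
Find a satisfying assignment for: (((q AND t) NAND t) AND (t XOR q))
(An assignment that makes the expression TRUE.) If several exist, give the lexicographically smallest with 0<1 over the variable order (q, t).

q=0, t=1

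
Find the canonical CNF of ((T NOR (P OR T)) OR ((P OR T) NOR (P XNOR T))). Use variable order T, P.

(T OR NOT P) AND (NOT T OR P) AND (NOT T OR NOT P)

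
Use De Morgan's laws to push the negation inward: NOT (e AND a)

NOT e OR NOT a
De Morgan's: NOT(AND of terms) = OR of negations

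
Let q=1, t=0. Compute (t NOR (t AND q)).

Substituting: (0 NOR (0 AND 1))
= 1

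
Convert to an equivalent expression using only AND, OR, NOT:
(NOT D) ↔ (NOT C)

((NOT D) AND (NOT C)) OR (D AND C)
(Biconditional = both true or both false)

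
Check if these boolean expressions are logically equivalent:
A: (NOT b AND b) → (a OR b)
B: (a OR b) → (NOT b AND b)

No, Converse is not equivalent to original (counterexample: b=0, a=1)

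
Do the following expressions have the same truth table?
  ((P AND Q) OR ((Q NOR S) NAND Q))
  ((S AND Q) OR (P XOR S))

No. Counterexample: with Q=0, S=0, P=0, Expression 1 = 1 but Expression 2 = 0.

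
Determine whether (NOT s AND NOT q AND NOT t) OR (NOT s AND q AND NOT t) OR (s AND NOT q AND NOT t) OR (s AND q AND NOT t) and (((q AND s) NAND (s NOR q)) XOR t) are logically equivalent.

Yes, they are equivalent — the two output columns agree on all 8 assignments:
s | q | t | Expression 1 | Expression 2
---------------------------------------
0 | 0 | 0 | 1 | 1
0 | 0 | 1 | 0 | 0
0 | 1 | 0 | 1 | 1
0 | 1 | 1 | 0 | 0
1 | 0 | 0 | 1 | 1
1 | 0 | 1 | 0 | 0
1 | 1 | 0 | 1 | 1
1 | 1 | 1 | 0 | 0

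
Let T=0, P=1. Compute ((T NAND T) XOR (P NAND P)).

Substituting: ((0 NAND 0) XOR (1 NAND 1))
= 1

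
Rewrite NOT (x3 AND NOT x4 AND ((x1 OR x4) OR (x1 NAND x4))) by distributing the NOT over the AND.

NOT x3 OR x4 OR NOT ((x1 OR x4) OR (x1 NAND x4))
De Morgan's: NOT(AND of terms) = OR of negations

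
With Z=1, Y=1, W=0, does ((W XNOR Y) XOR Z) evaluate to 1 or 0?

Substituting: ((0 XNOR 1) XOR 1)
= 1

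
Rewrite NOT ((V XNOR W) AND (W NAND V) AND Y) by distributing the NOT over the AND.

NOT (V XNOR W) OR NOT (W NAND V) OR NOT Y
De Morgan's: NOT(AND of terms) = OR of negations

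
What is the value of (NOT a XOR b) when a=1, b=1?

Substituting: (NOT 1 XOR 1)
= 1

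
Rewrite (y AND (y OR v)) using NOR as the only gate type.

((y NOR y) NOR (((y NOR v) NOR (y NOR v)) NOR ((y NOR v) NOR (y NOR v))))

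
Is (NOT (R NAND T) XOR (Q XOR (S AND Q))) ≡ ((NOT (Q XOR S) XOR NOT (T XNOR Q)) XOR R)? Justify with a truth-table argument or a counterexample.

No. Counterexample: with S=0, R=0, T=0, Q=0, Expression 1 = 0 but Expression 2 = 1.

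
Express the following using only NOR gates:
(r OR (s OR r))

((r NOR ((s NOR r) NOR (s NOR r))) NOR (r NOR ((s NOR r) NOR (s NOR r))))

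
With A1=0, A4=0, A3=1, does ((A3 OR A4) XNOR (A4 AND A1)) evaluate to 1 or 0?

Substituting: ((1 OR 0) XNOR (0 AND 0))
= 0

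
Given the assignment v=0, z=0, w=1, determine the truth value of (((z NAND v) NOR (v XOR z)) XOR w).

Substituting: (((0 NAND 0) NOR (0 XOR 0)) XOR 1)
= 1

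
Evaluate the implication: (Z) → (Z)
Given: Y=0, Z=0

Antecedent (Z) = 0; consequent (Z) = 0.
0 → 0 = 1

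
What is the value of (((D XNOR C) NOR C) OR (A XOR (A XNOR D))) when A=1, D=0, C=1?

Substituting: (((0 XNOR 1) NOR 1) OR (1 XOR (1 XNOR 0)))
= 1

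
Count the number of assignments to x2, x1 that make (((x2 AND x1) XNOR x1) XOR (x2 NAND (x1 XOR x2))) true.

Satisfying assignments: (0,1), (1,0)
Count: 2 out of 4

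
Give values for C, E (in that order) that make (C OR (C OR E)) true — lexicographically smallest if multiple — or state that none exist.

C=0, E=1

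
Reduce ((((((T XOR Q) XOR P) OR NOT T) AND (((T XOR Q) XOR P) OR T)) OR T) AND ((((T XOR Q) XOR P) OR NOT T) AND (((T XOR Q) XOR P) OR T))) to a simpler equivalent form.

By absorption (E AND (E OR v) = E) then distribution ((E OR v) AND (E OR NOT v) = E):
= ((T XOR Q) XOR P)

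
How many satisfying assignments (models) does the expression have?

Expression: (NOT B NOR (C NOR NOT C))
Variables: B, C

Satisfying assignments: (1,0), (1,1)
Count: 2 out of 4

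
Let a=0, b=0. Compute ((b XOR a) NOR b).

Substituting: ((0 XOR 0) NOR 0)
= 1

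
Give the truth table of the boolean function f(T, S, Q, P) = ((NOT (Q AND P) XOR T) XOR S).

T | S | Q | P | Output
----------------------
0 | 0 | 0 | 0 | 1
0 | 0 | 0 | 1 | 1
0 | 0 | 1 | 0 | 1
0 | 0 | 1 | 1 | 0
0 | 1 | 0 | 0 | 0
0 | 1 | 0 | 1 | 0
0 | 1 | 1 | 0 | 0
0 | 1 | 1 | 1 | 1
1 | 0 | 0 | 0 | 0
1 | 0 | 0 | 1 | 0
1 | 0 | 1 | 0 | 0
1 | 0 | 1 | 1 | 1
1 | 1 | 0 | 0 | 1
1 | 1 | 0 | 1 | 1
1 | 1 | 1 | 0 | 1
1 | 1 | 1 | 1 | 0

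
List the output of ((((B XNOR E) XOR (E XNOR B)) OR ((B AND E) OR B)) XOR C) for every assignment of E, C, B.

E | C | B | Output
------------------
0 | 0 | 0 | 0
0 | 0 | 1 | 1
0 | 1 | 0 | 1
0 | 1 | 1 | 0
1 | 0 | 0 | 0
1 | 0 | 1 | 1
1 | 1 | 0 | 1
1 | 1 | 1 | 0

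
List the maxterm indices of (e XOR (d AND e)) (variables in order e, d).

ΠM(0, 1, 3) = (e OR d) AND (e OR NOT d) AND (NOT e OR NOT d)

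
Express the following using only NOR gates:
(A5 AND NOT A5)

((A5 NOR A5) NOR ((A5 NOR A5) NOR (A5 NOR A5)))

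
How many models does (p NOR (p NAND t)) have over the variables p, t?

No assignment satisfies the expression.
Count: 0 out of 4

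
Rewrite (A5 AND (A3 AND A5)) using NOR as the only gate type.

((A5 NOR A5) NOR (((A3 NOR A3) NOR (A5 NOR A5)) NOR ((A3 NOR A3) NOR (A5 NOR A5))))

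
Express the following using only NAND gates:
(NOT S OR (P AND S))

(((S NAND S) NAND (S NAND S)) NAND (((P NAND S) NAND (P NAND S)) NAND ((P NAND S) NAND (P NAND S))))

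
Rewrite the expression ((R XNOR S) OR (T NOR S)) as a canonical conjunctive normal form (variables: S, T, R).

(S OR NOT T OR NOT R) AND (NOT S OR T OR R) AND (NOT S OR NOT T OR R)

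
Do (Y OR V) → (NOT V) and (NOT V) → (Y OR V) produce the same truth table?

No, Converse is not equivalent to original (counterexample: V=0, Y=0)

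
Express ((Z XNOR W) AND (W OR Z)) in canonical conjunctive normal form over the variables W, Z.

(W OR Z) AND (W OR NOT Z) AND (NOT W OR Z)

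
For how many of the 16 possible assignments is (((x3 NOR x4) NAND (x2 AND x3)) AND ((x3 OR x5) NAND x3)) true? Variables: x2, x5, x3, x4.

Satisfying assignments: (0,0,0,0), (0,0,0,1), (0,1,0,0), (0,1,0,1), (1,0,0,0), (1,0,0,1), (1,1,0,0), (1,1,0,1)
Count: 8 out of 16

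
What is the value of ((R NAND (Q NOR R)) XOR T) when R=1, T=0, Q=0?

Substituting: ((1 NAND (0 NOR 1)) XOR 0)
= 1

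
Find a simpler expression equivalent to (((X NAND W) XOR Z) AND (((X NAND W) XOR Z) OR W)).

By absorption (E AND (E OR v) = E):
= ((X NAND W) XOR Z)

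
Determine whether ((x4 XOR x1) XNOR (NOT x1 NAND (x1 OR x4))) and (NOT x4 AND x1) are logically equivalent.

Yes, they are equivalent — the two output columns agree on all 4 assignments:
x4 | x1 | Expression 1 | Expression 2
-------------------------------------
0 | 0 | 0 | 0
0 | 1 | 1 | 1
1 | 0 | 0 | 0
1 | 1 | 0 | 0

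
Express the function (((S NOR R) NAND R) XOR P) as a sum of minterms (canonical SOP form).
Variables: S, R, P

Σm(0, 2, 4, 6) = (NOT S AND NOT R AND NOT P) OR (NOT S AND R AND NOT P) OR (S AND NOT R AND NOT P) OR (S AND R AND NOT P)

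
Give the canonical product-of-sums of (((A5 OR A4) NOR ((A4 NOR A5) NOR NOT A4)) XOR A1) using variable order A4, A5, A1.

ΠM(1, 2, 4, 6) = (A4 OR A5 OR NOT A1) AND (A4 OR NOT A5 OR A1) AND (NOT A4 OR A5 OR A1) AND (NOT A4 OR NOT A5 OR A1)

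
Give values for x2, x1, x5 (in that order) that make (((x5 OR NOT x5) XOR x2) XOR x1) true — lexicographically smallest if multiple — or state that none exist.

x2=0, x1=0, x5=0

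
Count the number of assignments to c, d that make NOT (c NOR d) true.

Satisfying assignments: (0,1), (1,0), (1,1)
Count: 3 out of 4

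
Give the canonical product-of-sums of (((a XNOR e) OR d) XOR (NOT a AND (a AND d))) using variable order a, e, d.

ΠM(2, 4) = (a OR NOT e OR d) AND (NOT a OR e OR d)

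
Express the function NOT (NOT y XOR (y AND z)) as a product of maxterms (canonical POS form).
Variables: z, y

ΠM(0, 2, 3) = (z OR y) AND (NOT z OR y) AND (NOT z OR NOT y)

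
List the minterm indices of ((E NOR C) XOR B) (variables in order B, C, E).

Σm(0, 5, 6, 7) = (NOT B AND NOT C AND NOT E) OR (B AND NOT C AND E) OR (B AND C AND NOT E) OR (B AND C AND E)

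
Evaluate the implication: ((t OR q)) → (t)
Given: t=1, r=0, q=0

Antecedent ((t OR q)) = 1; consequent (t) = 1.
1 → 1 = 1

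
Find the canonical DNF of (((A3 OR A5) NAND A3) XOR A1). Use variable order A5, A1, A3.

(NOT A5 AND NOT A1 AND NOT A3) OR (NOT A5 AND A1 AND A3) OR (A5 AND NOT A1 AND NOT A3) OR (A5 AND A1 AND A3)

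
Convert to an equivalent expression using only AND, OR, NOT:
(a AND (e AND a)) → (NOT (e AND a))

NOT (a AND (e AND a)) OR (NOT (e AND a))
(Implication elimination: A → B = NOT A OR B)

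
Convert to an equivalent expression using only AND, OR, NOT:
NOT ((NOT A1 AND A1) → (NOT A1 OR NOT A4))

(NOT A1 AND A1) AND NOT (NOT A1 OR NOT A4)
(Negated implication: NOT(A → B) = A AND NOT B)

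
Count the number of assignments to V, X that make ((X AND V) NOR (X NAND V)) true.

No assignment satisfies the expression.
Count: 0 out of 4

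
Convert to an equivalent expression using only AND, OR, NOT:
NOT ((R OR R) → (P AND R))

(R OR R) AND NOT (P AND R)
(Negated implication: NOT(A → B) = A AND NOT B)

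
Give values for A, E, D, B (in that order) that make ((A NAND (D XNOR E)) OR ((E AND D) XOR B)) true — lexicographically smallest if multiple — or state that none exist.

A=0, E=0, D=0, B=0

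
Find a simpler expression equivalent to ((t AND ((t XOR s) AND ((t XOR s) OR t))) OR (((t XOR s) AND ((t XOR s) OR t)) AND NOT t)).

By distribution ((E AND v) OR (E AND NOT v) = E) then absorption (E AND (E OR v) = E):
= (t XOR s)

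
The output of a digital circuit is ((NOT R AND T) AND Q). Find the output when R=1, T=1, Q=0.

Substituting: ((NOT 1 AND 1) AND 0)
= 0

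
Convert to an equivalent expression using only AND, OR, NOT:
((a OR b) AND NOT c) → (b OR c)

NOT ((a OR b) AND NOT c) OR (b OR c)
(Implication elimination: A → B = NOT A OR B)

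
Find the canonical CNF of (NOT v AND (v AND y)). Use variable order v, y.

(v OR y) AND (v OR NOT y) AND (NOT v OR y) AND (NOT v OR NOT y)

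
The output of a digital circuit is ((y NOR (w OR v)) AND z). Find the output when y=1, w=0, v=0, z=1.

Substituting: ((1 NOR (0 OR 0)) AND 1)
= 0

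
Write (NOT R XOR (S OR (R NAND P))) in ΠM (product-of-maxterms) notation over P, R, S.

ΠM(0, 1, 4, 5, 6) = (P OR R OR S) AND (P OR R OR NOT S) AND (NOT P OR R OR S) AND (NOT P OR R OR NOT S) AND (NOT P OR NOT R OR S)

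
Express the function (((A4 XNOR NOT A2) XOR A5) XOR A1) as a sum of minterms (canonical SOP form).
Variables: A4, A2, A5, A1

Σm(1, 2, 4, 7, 8, 11, 13, 14) = (NOT A4 AND NOT A2 AND NOT A5 AND A1) OR (NOT A4 AND NOT A2 AND A5 AND NOT A1) OR (NOT A4 AND A2 AND NOT A5 AND NOT A1) OR (NOT A4 AND A2 AND A5 AND A1) OR (A4 AND NOT A2 AND NOT A5 AND NOT A1) OR (A4 AND NOT A2 AND A5 AND A1) OR (A4 AND A2 AND NOT A5 AND A1) OR (A4 AND A2 AND A5 AND NOT A1)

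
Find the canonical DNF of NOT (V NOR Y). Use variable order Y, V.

(NOT Y AND V) OR (Y AND NOT V) OR (Y AND V)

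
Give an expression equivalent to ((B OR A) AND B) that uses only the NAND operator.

((((B NAND B) NAND (A NAND A)) NAND B) NAND (((B NAND B) NAND (A NAND A)) NAND B))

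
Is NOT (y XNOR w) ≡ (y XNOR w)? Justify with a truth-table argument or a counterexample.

No. Counterexample: with y=0, w=0, Expression 1 = 0 but Expression 2 = 1.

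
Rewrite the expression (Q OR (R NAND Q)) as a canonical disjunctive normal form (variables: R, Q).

(NOT R AND NOT Q) OR (NOT R AND Q) OR (R AND NOT Q) OR (R AND Q)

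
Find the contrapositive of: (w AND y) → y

Contrapositive: NOT y → NOT (w AND y)
Note: A statement and its contrapositive are logically equivalent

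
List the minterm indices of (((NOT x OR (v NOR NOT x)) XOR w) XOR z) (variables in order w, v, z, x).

Σm(0, 1, 4, 7, 10, 11, 13, 14) = (NOT w AND NOT v AND NOT z AND NOT x) OR (NOT w AND NOT v AND NOT z AND x) OR (NOT w AND v AND NOT z AND NOT x) OR (NOT w AND v AND z AND x) OR (w AND NOT v AND z AND NOT x) OR (w AND NOT v AND z AND x) OR (w AND v AND NOT z AND x) OR (w AND v AND z AND NOT x)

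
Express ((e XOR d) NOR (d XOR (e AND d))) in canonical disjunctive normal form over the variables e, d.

(NOT e AND NOT d) OR (e AND d)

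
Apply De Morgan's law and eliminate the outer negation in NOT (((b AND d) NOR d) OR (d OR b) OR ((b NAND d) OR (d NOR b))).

NOT ((b AND d) NOR d) AND NOT (d OR b) AND NOT ((b NAND d) OR (d NOR b))
De Morgan's: NOT(OR of terms) = AND of negations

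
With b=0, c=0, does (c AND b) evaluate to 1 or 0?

Substituting: (0 AND 0)
= 0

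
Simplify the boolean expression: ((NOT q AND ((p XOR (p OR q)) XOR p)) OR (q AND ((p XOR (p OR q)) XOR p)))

By distribution ((E AND v) OR (E AND NOT v) = E) then XOR self-cancellation ((E XOR v) XOR v = E):
= (p OR q)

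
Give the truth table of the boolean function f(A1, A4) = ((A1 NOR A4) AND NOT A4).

A1 | A4 | Output
----------------
0 | 0 | 1
0 | 1 | 0
1 | 0 | 0
1 | 1 | 0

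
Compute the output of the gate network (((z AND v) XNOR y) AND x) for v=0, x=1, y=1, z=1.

Substituting: (((1 AND 0) XNOR 1) AND 1)
= 0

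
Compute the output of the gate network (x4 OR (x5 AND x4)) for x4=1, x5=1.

Substituting: (1 OR (1 AND 1))
= 1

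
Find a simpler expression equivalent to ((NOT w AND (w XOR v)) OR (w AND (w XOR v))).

By distribution ((E AND v) OR (E AND NOT v) = E):
= (w XOR v)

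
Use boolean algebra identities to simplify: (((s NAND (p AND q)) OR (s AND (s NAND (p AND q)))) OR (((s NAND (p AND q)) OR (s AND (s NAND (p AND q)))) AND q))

By absorption (E OR (E AND v) = E) then absorption (E OR (E AND v) = E):
= (s NAND (p AND q))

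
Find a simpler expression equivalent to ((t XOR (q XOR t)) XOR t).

By XOR self-cancellation ((E XOR v) XOR v = E):
= (q XOR t)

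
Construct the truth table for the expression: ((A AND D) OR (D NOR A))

D | A | Output
--------------
0 | 0 | 1
0 | 1 | 0
1 | 0 | 0
1 | 1 | 1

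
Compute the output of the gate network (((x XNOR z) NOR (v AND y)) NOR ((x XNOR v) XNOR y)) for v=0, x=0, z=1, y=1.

Substituting: (((0 XNOR 1) NOR (0 AND 1)) NOR ((0 XNOR 0) XNOR 1))
= 0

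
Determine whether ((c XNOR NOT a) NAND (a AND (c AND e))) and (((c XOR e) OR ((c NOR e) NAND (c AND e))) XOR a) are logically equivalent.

No. Counterexample: with e=0, a=1, c=0, Expression 1 = 1 but Expression 2 = 0.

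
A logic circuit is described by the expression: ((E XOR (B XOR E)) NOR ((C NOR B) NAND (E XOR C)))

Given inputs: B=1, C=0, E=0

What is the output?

Substituting: ((0 XOR (1 XOR 0)) NOR ((0 NOR 1) NAND (0 XOR 0)))
= 0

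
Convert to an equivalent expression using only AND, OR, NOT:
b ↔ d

(b AND d) OR (NOT b AND NOT d)
(Biconditional = both true or both false)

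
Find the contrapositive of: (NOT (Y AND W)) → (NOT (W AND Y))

Contrapositive: (W AND Y) → (Y AND W)
Note: A statement and its contrapositive are logically equivalent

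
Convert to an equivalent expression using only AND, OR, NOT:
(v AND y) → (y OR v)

NOT (v AND y) OR (y OR v)
(Implication elimination: A → B = NOT A OR B)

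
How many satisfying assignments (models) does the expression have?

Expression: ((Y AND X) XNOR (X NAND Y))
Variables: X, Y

No assignment satisfies the expression.
Count: 0 out of 4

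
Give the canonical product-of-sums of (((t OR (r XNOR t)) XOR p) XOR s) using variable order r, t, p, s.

ΠM(1, 2, 5, 6, 8, 11, 13, 14) = (r OR t OR p OR NOT s) AND (r OR t OR NOT p OR s) AND (r OR NOT t OR p OR NOT s) AND (r OR NOT t OR NOT p OR s) AND (NOT r OR t OR p OR s) AND (NOT r OR t OR NOT p OR NOT s) AND (NOT r OR NOT t OR p OR NOT s) AND (NOT r OR NOT t OR NOT p OR s)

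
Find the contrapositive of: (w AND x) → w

Contrapositive: NOT w → NOT (w AND x)
Note: A statement and its contrapositive are logically equivalent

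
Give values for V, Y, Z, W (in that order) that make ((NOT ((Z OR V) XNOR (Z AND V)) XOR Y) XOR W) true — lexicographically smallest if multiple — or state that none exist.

V=0, Y=0, Z=0, W=1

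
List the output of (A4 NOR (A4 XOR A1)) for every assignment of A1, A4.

A1 | A4 | Output
----------------
0 | 0 | 1
0 | 1 | 0
1 | 0 | 0
1 | 1 | 0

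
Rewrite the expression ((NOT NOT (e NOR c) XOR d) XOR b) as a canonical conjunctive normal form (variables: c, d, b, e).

(c OR d OR b OR NOT e) AND (c OR d OR NOT b OR e) AND (c OR NOT d OR b OR e) AND (c OR NOT d OR NOT b OR NOT e) AND (NOT c OR d OR b OR e) AND (NOT c OR d OR b OR NOT e) AND (NOT c OR NOT d OR NOT b OR e) AND (NOT c OR NOT d OR NOT b OR NOT e)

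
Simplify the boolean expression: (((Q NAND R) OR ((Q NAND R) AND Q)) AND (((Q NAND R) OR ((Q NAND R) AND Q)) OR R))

By absorption (E AND (E OR v) = E) then absorption (E OR (E AND v) = E):
= (Q NAND R)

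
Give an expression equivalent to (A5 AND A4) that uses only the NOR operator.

((A5 NOR A5) NOR (A4 NOR A4))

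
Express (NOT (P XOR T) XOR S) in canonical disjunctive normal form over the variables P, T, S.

(NOT P AND NOT T AND NOT S) OR (NOT P AND T AND S) OR (P AND NOT T AND S) OR (P AND T AND NOT S)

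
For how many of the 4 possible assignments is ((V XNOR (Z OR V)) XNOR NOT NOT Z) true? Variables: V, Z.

Satisfying assignments: (1,1)
Count: 1 out of 4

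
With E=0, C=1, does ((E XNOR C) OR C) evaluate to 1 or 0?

Substituting: ((0 XNOR 1) OR 1)
= 1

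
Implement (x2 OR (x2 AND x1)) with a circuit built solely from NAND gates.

((x2 NAND x2) NAND (((x2 NAND x1) NAND (x2 NAND x1)) NAND ((x2 NAND x1) NAND (x2 NAND x1))))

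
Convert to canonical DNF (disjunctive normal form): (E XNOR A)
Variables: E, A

(NOT E AND NOT A) OR (E AND A)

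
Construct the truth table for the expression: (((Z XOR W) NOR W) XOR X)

X | Z | W | Output
------------------
0 | 0 | 0 | 1
0 | 0 | 1 | 0
0 | 1 | 0 | 0
0 | 1 | 1 | 0
1 | 0 | 0 | 0
1 | 0 | 1 | 1
1 | 1 | 0 | 1
1 | 1 | 1 | 1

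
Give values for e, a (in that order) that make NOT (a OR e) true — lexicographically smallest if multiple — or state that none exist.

e=0, a=0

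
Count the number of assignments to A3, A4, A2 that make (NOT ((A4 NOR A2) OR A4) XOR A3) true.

Satisfying assignments: (0,0,1), (1,0,0), (1,1,0), (1,1,1)
Count: 4 out of 8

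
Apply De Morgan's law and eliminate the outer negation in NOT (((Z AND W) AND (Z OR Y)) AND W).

NOT ((Z AND W) AND (Z OR Y)) OR NOT W
De Morgan's: NOT(AND of terms) = OR of negations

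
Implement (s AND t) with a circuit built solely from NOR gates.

((s NOR s) NOR (t NOR t))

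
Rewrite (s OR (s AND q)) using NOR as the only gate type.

((s NOR ((s NOR s) NOR (q NOR q))) NOR (s NOR ((s NOR s) NOR (q NOR q))))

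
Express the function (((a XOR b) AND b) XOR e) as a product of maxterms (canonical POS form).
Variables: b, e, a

ΠM(0, 1, 5, 6) = (b OR e OR a) AND (b OR e OR NOT a) AND (NOT b OR e OR NOT a) AND (NOT b OR NOT e OR a)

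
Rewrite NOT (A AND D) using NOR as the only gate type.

(((A NOR A) NOR (D NOR D)) NOR ((A NOR A) NOR (D NOR D)))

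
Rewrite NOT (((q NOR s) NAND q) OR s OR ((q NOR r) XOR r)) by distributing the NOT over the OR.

NOT ((q NOR s) NAND q) AND NOT s AND NOT ((q NOR r) XOR r)
De Morgan's: NOT(OR of terms) = AND of negations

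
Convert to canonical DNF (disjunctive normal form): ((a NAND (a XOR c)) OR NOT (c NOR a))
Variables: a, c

(NOT a AND NOT c) OR (NOT a AND c) OR (a AND NOT c) OR (a AND c)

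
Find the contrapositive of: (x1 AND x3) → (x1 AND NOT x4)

Contrapositive: NOT (x1 AND NOT x4) → NOT (x1 AND x3)
Note: A statement and its contrapositive are logically equivalent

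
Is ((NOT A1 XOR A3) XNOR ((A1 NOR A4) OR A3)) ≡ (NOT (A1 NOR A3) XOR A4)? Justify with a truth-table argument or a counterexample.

No. Counterexample: with A3=0, A4=0, A1=0, Expression 1 = 1 but Expression 2 = 0.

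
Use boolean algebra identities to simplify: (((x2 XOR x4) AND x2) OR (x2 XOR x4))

By absorption (E OR (E AND v) = E):
= (x2 XOR x4)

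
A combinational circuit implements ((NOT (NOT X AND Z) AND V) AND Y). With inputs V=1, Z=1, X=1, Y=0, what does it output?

Substituting: ((NOT (NOT 1 AND 1) AND 1) AND 0)
= 0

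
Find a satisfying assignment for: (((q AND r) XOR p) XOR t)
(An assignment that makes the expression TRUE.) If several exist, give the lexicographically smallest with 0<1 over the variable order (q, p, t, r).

q=0, p=0, t=1, r=0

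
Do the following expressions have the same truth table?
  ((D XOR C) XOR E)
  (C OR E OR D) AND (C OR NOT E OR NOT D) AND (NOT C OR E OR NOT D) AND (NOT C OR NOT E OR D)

Yes, they are equivalent — the two output columns agree on all 8 assignments:
C | E | D | Expression 1 | Expression 2
---------------------------------------
0 | 0 | 0 | 0 | 0
0 | 0 | 1 | 1 | 1
0 | 1 | 0 | 1 | 1
0 | 1 | 1 | 0 | 0
1 | 0 | 0 | 1 | 1
1 | 0 | 1 | 0 | 0
1 | 1 | 0 | 0 | 0
1 | 1 | 1 | 1 | 1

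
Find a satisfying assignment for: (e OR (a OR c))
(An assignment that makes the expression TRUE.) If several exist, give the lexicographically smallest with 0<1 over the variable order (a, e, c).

a=0, e=0, c=1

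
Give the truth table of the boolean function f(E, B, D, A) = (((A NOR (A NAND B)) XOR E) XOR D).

E | B | D | A | Output
----------------------
0 | 0 | 0 | 0 | 0
0 | 0 | 0 | 1 | 0
0 | 0 | 1 | 0 | 1
0 | 0 | 1 | 1 | 1
0 | 1 | 0 | 0 | 0
0 | 1 | 0 | 1 | 0
0 | 1 | 1 | 0 | 1
0 | 1 | 1 | 1 | 1
1 | 0 | 0 | 0 | 1
1 | 0 | 0 | 1 | 1
1 | 0 | 1 | 0 | 0
1 | 0 | 1 | 1 | 0
1 | 1 | 0 | 0 | 1
1 | 1 | 0 | 1 | 1
1 | 1 | 1 | 0 | 0
1 | 1 | 1 | 1 | 0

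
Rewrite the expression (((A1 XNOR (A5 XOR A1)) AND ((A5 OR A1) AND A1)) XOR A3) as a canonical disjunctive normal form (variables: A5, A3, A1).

(NOT A5 AND NOT A3 AND A1) OR (NOT A5 AND A3 AND NOT A1) OR (A5 AND A3 AND NOT A1) OR (A5 AND A3 AND A1)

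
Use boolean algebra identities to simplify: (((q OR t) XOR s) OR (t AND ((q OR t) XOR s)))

By absorption (E OR (E AND v) = E):
= ((q OR t) XOR s)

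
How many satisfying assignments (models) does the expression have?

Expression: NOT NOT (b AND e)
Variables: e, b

Satisfying assignments: (1,1)
Count: 1 out of 4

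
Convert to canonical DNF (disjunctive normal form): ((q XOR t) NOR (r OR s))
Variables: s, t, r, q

(NOT s AND NOT t AND NOT r AND NOT q) OR (NOT s AND t AND NOT r AND q)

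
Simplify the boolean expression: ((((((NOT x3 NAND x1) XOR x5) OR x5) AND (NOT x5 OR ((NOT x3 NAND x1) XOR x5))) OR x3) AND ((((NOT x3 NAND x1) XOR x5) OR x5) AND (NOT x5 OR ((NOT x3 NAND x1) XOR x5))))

By absorption (E AND (E OR v) = E) then distribution ((E OR v) AND (E OR NOT v) = E):
= ((NOT x3 NAND x1) XOR x5)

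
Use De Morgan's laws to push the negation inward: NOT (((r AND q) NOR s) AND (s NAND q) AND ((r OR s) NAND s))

NOT ((r AND q) NOR s) OR NOT (s NAND q) OR NOT ((r OR s) NAND s)
De Morgan's: NOT(AND of terms) = OR of negations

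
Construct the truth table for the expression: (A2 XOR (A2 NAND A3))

A3 | A2 | Output
----------------
0 | 0 | 1
0 | 1 | 0
1 | 0 | 1
1 | 1 | 1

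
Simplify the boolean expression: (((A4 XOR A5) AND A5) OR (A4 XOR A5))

By absorption (E OR (E AND v) = E):
= (A4 XOR A5)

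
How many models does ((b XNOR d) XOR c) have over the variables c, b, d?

Satisfying assignments: (0,0,0), (0,1,1), (1,0,1), (1,1,0)
Count: 4 out of 8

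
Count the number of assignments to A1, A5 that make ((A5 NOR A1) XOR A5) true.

Satisfying assignments: (0,0), (0,1), (1,1)
Count: 3 out of 4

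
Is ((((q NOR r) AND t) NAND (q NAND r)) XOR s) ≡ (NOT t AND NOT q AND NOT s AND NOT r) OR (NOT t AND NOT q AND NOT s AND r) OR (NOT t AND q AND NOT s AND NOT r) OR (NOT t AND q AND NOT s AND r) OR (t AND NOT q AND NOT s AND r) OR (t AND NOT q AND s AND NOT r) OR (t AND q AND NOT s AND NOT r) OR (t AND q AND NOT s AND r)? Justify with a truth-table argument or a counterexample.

Yes, they are equivalent — the two output columns agree on all 16 assignments:
t | q | s | r | Expression 1 | Expression 2
-------------------------------------------
0 | 0 | 0 | 0 | 1 | 1
0 | 0 | 0 | 1 | 1 | 1
0 | 0 | 1 | 0 | 0 | 0
0 | 0 | 1 | 1 | 0 | 0
0 | 1 | 0 | 0 | 1 | 1
0 | 1 | 0 | 1 | 1 | 1
0 | 1 | 1 | 0 | 0 | 0
0 | 1 | 1 | 1 | 0 | 0
1 | 0 | 0 | 0 | 0 | 0
1 | 0 | 0 | 1 | 1 | 1
1 | 0 | 1 | 0 | 1 | 1
1 | 0 | 1 | 1 | 0 | 0
1 | 1 | 0 | 0 | 1 | 1
1 | 1 | 0 | 1 | 1 | 1
1 | 1 | 1 | 0 | 0 | 0
1 | 1 | 1 | 1 | 0 | 0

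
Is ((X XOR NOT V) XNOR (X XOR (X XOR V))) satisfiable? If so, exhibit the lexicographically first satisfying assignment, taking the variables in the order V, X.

V=0, X=1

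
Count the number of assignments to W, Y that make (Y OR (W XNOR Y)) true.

Satisfying assignments: (0,0), (0,1), (1,1)
Count: 3 out of 4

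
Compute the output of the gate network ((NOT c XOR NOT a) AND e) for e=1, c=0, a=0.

Substituting: ((NOT 0 XOR NOT 0) AND 1)
= 0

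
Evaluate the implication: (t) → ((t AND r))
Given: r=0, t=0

Antecedent (t) = 0; consequent ((t AND r)) = 0.
0 → 0 = 1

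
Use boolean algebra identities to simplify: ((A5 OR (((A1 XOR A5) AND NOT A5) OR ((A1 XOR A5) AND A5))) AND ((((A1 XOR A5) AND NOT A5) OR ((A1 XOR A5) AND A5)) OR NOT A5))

By distribution ((E OR v) AND (E OR NOT v) = E) then distribution ((E AND v) OR (E AND NOT v) = E):
= (A1 XOR A5)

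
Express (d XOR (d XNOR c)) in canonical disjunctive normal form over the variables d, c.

(NOT d AND NOT c) OR (d AND NOT c)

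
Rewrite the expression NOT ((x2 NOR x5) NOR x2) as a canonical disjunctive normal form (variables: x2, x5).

(NOT x2 AND NOT x5) OR (x2 AND NOT x5) OR (x2 AND x5)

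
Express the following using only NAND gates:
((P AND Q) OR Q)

((((P NAND Q) NAND (P NAND Q)) NAND ((P NAND Q) NAND (P NAND Q))) NAND (Q NAND Q))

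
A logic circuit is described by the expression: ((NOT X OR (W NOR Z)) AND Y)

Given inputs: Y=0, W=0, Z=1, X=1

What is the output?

Substituting: ((NOT 1 OR (0 NOR 1)) AND 0)
= 0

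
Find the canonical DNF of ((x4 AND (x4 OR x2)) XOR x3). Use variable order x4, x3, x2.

(NOT x4 AND x3 AND NOT x2) OR (NOT x4 AND x3 AND x2) OR (x4 AND NOT x3 AND NOT x2) OR (x4 AND NOT x3 AND x2)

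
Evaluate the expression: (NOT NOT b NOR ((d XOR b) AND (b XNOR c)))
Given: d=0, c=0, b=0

Substituting: (NOT NOT 0 NOR ((0 XOR 0) AND (0 XNOR 0)))
= 1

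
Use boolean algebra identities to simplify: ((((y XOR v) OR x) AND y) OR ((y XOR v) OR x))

By absorption (E OR (E AND v) = E):
= ((y XOR v) OR x)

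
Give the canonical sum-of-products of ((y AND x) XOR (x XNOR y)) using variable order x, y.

Σm(0) = (NOT x AND NOT y)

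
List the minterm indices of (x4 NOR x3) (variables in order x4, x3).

Σm(0) = (NOT x4 AND NOT x3)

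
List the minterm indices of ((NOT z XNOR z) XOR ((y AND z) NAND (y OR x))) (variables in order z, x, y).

Σm(0, 1, 2, 3, 4, 6) = (NOT z AND NOT x AND NOT y) OR (NOT z AND NOT x AND y) OR (NOT z AND x AND NOT y) OR (NOT z AND x AND y) OR (z AND NOT x AND NOT y) OR (z AND x AND NOT y)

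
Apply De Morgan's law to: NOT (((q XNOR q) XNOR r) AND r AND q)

NOT ((q XNOR q) XNOR r) OR NOT r OR NOT q
De Morgan's: NOT(AND of terms) = OR of negations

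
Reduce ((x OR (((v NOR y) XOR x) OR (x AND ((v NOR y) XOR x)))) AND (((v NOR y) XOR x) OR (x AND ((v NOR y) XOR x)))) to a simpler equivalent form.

By absorption (E AND (E OR v) = E) then absorption (E OR (E AND v) = E):
= ((v NOR y) XOR x)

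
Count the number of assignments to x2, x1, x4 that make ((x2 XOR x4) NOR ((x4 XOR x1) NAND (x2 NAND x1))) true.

Satisfying assignments: (0,1,0), (1,0,1)
Count: 2 out of 8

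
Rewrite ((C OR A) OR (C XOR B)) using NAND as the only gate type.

((((C NAND C) NAND (A NAND A)) NAND ((C NAND C) NAND (A NAND A))) NAND (((C NAND (C NAND B)) NAND (B NAND (C NAND B))) NAND ((C NAND (C NAND B)) NAND (B NAND (C NAND B)))))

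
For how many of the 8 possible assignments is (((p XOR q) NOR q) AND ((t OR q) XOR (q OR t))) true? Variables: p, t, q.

No assignment satisfies the expression.
Count: 0 out of 8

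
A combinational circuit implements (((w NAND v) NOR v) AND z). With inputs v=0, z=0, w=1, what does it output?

Substituting: (((1 NAND 0) NOR 0) AND 0)
= 0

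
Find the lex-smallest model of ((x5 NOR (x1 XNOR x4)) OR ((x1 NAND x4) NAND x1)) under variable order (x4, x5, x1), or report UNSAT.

x4=0, x5=0, x1=0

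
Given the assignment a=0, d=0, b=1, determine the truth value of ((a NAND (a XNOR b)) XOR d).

Substituting: ((0 NAND (0 XNOR 1)) XOR 0)
= 1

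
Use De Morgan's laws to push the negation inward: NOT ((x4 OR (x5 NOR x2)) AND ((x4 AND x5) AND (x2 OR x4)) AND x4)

NOT (x4 OR (x5 NOR x2)) OR NOT ((x4 AND x5) AND (x2 OR x4)) OR NOT x4
De Morgan's: NOT(AND of terms) = OR of negations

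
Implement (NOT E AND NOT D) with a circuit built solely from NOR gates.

(((E NOR E) NOR (E NOR E)) NOR ((D NOR D) NOR (D NOR D)))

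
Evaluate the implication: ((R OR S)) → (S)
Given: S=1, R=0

Antecedent ((R OR S)) = 1; consequent (S) = 1.
1 → 1 = 1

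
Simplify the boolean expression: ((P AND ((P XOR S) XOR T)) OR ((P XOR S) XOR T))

By absorption (E OR (E AND v) = E):
= ((P XOR S) XOR T)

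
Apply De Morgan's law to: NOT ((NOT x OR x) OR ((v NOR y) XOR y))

NOT (NOT x OR x) AND NOT ((v NOR y) XOR y)
De Morgan's: NOT(OR of terms) = AND of negations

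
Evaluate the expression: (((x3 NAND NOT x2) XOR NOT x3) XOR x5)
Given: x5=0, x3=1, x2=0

Substituting: (((1 NAND NOT 0) XOR NOT 1) XOR 0)
= 0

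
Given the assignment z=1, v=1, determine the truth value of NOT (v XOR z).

Substituting: NOT (1 XOR 1)
= 1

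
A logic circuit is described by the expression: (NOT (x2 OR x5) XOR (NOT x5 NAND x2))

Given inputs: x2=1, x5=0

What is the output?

Substituting: (NOT (1 OR 0) XOR (NOT 0 NAND 1))
= 0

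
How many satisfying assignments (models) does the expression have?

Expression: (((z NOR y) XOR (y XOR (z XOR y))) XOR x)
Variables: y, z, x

Satisfying assignments: (0,0,0), (0,1,0), (1,0,1), (1,1,0)
Count: 4 out of 8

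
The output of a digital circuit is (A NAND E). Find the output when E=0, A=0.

Substituting: (0 NAND 0)
= 1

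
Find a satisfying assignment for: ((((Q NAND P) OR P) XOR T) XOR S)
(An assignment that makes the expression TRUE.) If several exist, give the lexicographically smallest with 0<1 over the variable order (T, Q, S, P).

T=0, Q=0, S=0, P=0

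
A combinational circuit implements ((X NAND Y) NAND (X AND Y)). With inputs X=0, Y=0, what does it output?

Substituting: ((0 NAND 0) NAND (0 AND 0))
= 1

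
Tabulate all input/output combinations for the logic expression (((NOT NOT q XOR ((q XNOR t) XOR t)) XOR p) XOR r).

q | p | r | t | Output
----------------------
0 | 0 | 0 | 0 | 1
0 | 0 | 0 | 1 | 1
0 | 0 | 1 | 0 | 0
0 | 0 | 1 | 1 | 0
0 | 1 | 0 | 0 | 0
0 | 1 | 0 | 1 | 0
0 | 1 | 1 | 0 | 1
0 | 1 | 1 | 1 | 1
1 | 0 | 0 | 0 | 1
1 | 0 | 0 | 1 | 1
1 | 0 | 1 | 0 | 0
1 | 0 | 1 | 1 | 0
1 | 1 | 0 | 0 | 0
1 | 1 | 0 | 1 | 0
1 | 1 | 1 | 0 | 1
1 | 1 | 1 | 1 | 1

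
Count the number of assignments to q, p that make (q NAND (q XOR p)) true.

Satisfying assignments: (0,0), (0,1), (1,1)
Count: 3 out of 4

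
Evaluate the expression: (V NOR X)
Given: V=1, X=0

Substituting: (1 NOR 0)
= 0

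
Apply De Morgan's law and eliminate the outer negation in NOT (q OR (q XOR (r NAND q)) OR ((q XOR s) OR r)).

NOT q AND NOT (q XOR (r NAND q)) AND NOT ((q XOR s) OR r)
De Morgan's: NOT(OR of terms) = AND of negations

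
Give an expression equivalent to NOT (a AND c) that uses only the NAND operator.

(((a NAND c) NAND (a NAND c)) NAND ((a NAND c) NAND (a NAND c)))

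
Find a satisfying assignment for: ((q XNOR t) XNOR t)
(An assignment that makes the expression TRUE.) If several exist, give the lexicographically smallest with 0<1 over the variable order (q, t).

q=1, t=0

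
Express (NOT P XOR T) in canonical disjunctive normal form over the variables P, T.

(NOT P AND NOT T) OR (P AND T)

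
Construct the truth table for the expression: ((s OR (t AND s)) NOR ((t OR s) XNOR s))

s | t | Output
--------------
0 | 0 | 0
0 | 1 | 1
1 | 0 | 0
1 | 1 | 0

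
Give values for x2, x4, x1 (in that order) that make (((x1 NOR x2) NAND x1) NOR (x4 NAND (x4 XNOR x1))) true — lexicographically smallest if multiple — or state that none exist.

UNSATISFIABLE - no assignment makes this expression true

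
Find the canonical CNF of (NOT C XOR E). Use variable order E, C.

(E OR NOT C) AND (NOT E OR C)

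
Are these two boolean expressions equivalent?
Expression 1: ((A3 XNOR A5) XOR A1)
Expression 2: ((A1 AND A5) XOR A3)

No. Counterexample: with A1=0, A3=0, A5=0, Expression 1 = 1 but Expression 2 = 0.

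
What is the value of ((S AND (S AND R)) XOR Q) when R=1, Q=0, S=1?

Substituting: ((1 AND (1 AND 1)) XOR 0)
= 1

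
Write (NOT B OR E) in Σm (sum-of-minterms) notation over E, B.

Σm(0, 2, 3) = (NOT E AND NOT B) OR (E AND NOT B) OR (E AND B)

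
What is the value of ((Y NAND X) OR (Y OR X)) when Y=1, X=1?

Substituting: ((1 NAND 1) OR (1 OR 1))
= 1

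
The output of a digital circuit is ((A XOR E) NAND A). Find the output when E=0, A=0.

Substituting: ((0 XOR 0) NAND 0)
= 1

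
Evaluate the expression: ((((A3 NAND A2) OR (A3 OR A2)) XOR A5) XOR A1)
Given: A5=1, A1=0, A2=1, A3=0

Substituting: ((((0 NAND 1) OR (0 OR 1)) XOR 1) XOR 0)
= 0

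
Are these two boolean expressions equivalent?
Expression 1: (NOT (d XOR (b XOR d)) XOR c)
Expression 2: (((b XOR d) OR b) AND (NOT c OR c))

No. Counterexample: with c=0, d=0, b=0, Expression 1 = 1 but Expression 2 = 0.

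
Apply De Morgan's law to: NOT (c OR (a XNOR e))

NOT c AND NOT (a XNOR e)
De Morgan's: NOT(OR of terms) = AND of negations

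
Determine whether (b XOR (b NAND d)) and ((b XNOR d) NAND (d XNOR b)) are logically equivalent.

No. Counterexample: with d=0, b=0, Expression 1 = 1 but Expression 2 = 0.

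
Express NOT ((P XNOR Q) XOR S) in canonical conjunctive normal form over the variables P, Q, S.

(P OR Q OR S) AND (P OR NOT Q OR NOT S) AND (NOT P OR Q OR NOT S) AND (NOT P OR NOT Q OR S)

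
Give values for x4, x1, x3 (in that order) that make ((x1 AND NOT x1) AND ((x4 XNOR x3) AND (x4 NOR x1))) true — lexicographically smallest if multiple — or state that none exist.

UNSATISFIABLE - no assignment makes this expression true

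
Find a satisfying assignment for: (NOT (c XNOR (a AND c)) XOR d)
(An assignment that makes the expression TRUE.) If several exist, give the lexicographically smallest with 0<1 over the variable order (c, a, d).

c=0, a=0, d=1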